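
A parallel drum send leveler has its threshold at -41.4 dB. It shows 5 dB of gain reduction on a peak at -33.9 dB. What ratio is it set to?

Input overshoot = -33.9 − (-41.4) = 7.5 dB.
Output overshoot = 7.5 − 5 = 2.5 dB.
Ratio = input overshoot / output overshoot = 7.5 / 2.5 = 3.

3:1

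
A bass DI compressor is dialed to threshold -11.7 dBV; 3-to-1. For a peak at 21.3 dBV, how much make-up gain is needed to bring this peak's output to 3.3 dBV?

Overshoot 33 dB → 33/3 = 11 dB after compression, so the compressed level is -11.7 + 11 = -0.7 dBV.
Make-up = target − compressed = 3.3 − (-0.7) = 4 dB.

4 dB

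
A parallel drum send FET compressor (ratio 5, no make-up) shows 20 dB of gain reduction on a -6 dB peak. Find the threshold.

-31 dB

Input is 25 dB above T (since output overshoot × R = input overshoot: (-26 − T)·5 = -6 − T gives T = -31 dB).
Check: -31 + (-6 − (-31))/5 = -31 + 5 = -26 dB. ✓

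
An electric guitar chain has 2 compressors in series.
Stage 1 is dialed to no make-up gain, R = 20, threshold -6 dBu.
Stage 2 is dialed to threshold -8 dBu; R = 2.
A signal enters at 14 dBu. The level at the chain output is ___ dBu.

Stage 1: 20 dB above -6 dBu, reduced 20:1 to 1 dB above → -5 dBu.
Stage 2: -5 dBu is 3 dB over -8 dBu; at 2:1 that becomes 1.5 dB over, giving -6.5 dBu.

-6.5 dBu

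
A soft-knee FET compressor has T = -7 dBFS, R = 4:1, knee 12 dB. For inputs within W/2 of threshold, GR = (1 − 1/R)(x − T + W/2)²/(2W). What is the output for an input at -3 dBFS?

-6.125 dBFS

x − T + W/2 = -3 − (-7) + 6 = 10.
GR = (1 − 1/4) × 10² / 24 = 0.75 × 100 / 24 = 3.125 dB.
Output = -3 − 3.125 = -6.125 dBFS.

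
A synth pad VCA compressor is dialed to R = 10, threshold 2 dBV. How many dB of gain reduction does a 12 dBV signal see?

The signal is 10 dB above threshold.
A 10:1 ratio leaves 1 dB of that excess.
Gain reduction = 10 − 1 = 9 dB.

9 dB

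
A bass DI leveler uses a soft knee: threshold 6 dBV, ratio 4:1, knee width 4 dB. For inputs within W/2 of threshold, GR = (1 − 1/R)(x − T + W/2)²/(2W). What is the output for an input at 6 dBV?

5.625 dBV

x − T + W/2 = 6 − 6 + 2 = 2.
GR = (1 − 1/4) × 2² / 8 = 0.75 × 4 / 8 = 0.375 dB.
Output = 6 − 0.375 = 5.625 dBV.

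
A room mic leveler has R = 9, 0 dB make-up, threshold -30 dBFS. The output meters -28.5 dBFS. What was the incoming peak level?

-16.5 dBFS

Post-compression overshoot = -28.5 − (-30) = 1.5 dB.
Undo the ratio: input overshoot = 1.5 × 9 = 13.5 dB, giving input = -16.5 dBFS.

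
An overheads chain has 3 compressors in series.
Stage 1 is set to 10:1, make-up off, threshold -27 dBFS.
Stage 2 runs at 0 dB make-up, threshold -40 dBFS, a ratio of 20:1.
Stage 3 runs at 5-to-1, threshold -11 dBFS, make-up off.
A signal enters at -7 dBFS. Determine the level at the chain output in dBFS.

-39.25 dBFS

Stage 1: -7 dBFS is 20 dB over -27 dBFS; at 10:1 that becomes 2 dB over, giving -25 dBFS.
Stage 2: 15 dB above -40 dBFS, reduced 20:1 to 0.75 dB above → -39.25 dBFS.
Stage 3: below threshold (-39.25 ≤ -11); passes unchanged; output -39.25 dBFS.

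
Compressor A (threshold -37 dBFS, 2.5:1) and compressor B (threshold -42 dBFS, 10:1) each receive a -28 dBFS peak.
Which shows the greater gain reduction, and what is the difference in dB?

B, by 7.2 dB

A: GR = 9 − 9/2.5 = 5.4 dB.
B: GR = 14 − 14/10 = 12.6 dB.
B reduces 7.2 dB more.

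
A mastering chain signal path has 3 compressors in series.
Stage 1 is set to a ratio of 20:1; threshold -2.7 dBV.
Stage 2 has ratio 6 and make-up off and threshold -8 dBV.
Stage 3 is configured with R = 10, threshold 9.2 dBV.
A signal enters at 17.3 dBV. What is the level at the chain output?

-6.95 dBV

Stage 1: 17.3 dBV is 20 dB over -2.7 dBV; at 20:1 that becomes 1 dB over, giving -1.7 dBV.
Stage 2: 6.3 dB above -8 dBV, reduced 6:1 to 1.05 dB above → -6.95 dBV.
Stage 3: -6.95 dBV ≤ 9.2 dBV, so stage 3 doesn't engage; output -6.95 dBV.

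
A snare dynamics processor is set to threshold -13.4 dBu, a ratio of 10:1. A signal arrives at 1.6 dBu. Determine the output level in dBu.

Overshoot: 1.6 − (-13.4) = 15 dB.
The 15 dB excess becomes 1.5 dB after 10:1 reduction.
So the level is -13.4 + 1.5 = -11.9 dBu.

-11.9 dBu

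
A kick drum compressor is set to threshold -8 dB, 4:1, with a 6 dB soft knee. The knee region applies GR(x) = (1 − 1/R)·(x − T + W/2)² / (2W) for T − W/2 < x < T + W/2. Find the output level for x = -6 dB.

-7.5625 dB

x − T + W/2 = -6 − (-8) + 3 = 5.
GR = (1 − 1/4) × 5² / 12 = 0.75 × 25 / 12 = 1.5625 dB.
Output = -6 − 1.5625 = -7.5625 dB.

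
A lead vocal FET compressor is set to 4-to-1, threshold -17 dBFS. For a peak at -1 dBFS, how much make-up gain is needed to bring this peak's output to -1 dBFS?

The peak compresses to -17 + 16/4 = -13 dBFS.
To reach -1 dBFS requires -1 − (-13) = 12 dB of make-up.

12 dB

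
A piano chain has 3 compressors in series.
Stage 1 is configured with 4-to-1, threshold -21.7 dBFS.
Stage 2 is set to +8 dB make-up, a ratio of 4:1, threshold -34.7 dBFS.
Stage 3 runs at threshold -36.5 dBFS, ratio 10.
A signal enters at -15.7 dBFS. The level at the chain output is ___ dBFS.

Stage 1: -15.7 dBFS is 6 dB over -21.7 dBFS; at 4:1 that becomes 1.5 dB over, giving -20.2 dBFS.
Stage 2: 14.5 dB above -34.7 dBFS, reduced 4:1 to 3.625 dB above → -31.075 dBFS; +8 dB make-up → -23.075 dBFS.
Stage 3: overshoot 13.425 dB → 13.425/10 = 1.3425 dB → -35.1575 dBFS.

-35.1575 dBFS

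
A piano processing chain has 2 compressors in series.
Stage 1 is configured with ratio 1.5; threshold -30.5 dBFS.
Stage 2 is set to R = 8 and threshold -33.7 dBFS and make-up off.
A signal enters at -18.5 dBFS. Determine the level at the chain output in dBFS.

Stage 1: overshoot 12 dB → 12/1.5 = 8 dB → -22.5 dBFS.
Stage 2: overshoot 11.2 dB → 11.2/8 = 1.4 dB → -32.3 dBFS.

-32.3 dBFS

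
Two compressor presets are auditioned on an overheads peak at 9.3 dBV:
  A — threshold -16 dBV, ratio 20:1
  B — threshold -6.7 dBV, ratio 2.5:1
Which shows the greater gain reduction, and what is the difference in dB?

A: overshoot 25.3 dB → output overshoot 1.265 dB → GR 24.035 dB.
B: overshoot 16 dB → output overshoot 6.4 dB → GR 9.6 dB.
A applies 14.435 dB more gain reduction.

A, by 14.435 dB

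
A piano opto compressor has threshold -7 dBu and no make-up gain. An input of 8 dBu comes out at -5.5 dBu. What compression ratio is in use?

Input overshoot = 8 − (-7) = 15 dB; output overshoot = -5.5 − (-7) = 1.5 dB.
Ratio = 15 / 1.5 = 10.

10:1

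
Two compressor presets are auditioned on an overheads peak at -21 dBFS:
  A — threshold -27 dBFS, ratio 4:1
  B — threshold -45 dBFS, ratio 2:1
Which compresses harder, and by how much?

A: GR = 6 − 6/4 = 4.5 dB.
B: GR = 24 − 24/2 = 12 dB.
B applies 7.5 dB more gain reduction.

B, by 7.5 dB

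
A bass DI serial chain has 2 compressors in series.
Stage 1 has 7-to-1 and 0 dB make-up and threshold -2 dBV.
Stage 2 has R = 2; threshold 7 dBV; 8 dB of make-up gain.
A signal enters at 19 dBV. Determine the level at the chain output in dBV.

9 dBV

Stage 1: 21 dB above -2 dBV, reduced 7:1 to 3 dB above → 1 dBV.
Stage 2: below threshold (1 ≤ 7); passes unchanged; make-up brings it to 9 dBV.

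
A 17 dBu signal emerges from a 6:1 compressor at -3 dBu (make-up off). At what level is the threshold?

Input is 24 dB above T (since output overshoot × R = input overshoot: (-3 − T)·6 = 17 − T gives T = -7 dBu).
Check: -7 + (17 − (-7))/6 = -7 + 4 = -3 dBu. ✓

-7 dBu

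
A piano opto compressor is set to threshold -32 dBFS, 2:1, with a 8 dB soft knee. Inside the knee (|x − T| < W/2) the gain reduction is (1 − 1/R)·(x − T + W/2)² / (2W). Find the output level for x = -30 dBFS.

x − T + W/2 = -30 − (-32) + 4 = 6.
GR = (1 − 1/2) × 6² / 16 = 0.5 × 36 / 16 = 1.125 dB.
Output = -30 − 1.125 = -31.125 dBFS.

-31.125 dBFS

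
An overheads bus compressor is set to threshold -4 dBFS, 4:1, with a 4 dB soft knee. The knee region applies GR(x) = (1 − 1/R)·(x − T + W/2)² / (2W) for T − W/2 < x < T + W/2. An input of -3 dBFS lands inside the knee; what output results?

-3.84375 dBFS

x − T + W/2 = -3 − (-4) + 2 = 3.
GR = (1 − 1/4) × 3² / 8 = 0.75 × 9 / 8 = 0.84375 dB.
Output = -3 − 0.84375 = -3.84375 dBFS.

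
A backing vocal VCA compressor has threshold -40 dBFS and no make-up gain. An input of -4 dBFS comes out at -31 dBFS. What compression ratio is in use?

4:1

Input overshoot = -4 − (-40) = 36 dB; output overshoot = -31 − (-40) = 9 dB.
Ratio = 36 / 9 = 4.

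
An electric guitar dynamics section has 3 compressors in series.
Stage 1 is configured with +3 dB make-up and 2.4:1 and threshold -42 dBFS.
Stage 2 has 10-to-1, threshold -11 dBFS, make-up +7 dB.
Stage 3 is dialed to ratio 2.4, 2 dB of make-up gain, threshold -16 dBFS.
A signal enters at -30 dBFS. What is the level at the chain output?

-25 dBFS

Stage 1: overshoot 12 dB → 12/2.4 = 5 dB → -37 dBFS; +3 dB make-up → -34 dBFS.
Stage 2: -34 dBFS is at or below the -11 dBFS threshold — no compression; make-up brings it to -27 dBFS.
Stage 3: -27 dBFS is at or below the -16 dBFS threshold — no compression; make-up brings it to -25 dBFS.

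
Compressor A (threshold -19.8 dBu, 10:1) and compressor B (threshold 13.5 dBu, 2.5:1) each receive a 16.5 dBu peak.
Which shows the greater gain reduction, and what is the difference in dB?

A: 36.3 dB over, compressed to 3.63 dB over, so 32.67 dB of GR.
B: 3 dB over, compressed to 1.2 dB over, so 1.8 dB of GR.
A reduces 30.87 dB more.

A, by 30.87 dB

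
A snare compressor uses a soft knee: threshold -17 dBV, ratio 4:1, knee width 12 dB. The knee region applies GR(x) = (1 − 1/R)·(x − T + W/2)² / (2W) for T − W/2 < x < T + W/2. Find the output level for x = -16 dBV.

-17.53125 dBV

x − T + W/2 = -16 − (-17) + 6 = 7.
GR = (1 − 1/4) × 7² / 24 = 0.75 × 49 / 24 = 1.53125 dB.
Output = -16 − 1.53125 = -17.53125 dBV.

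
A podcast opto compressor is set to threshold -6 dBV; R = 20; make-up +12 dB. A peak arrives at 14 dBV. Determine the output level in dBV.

Overshoot: 14 − (-6) = 20 dB.
The 20 dB excess becomes 1 dB after 20:1 reduction.
That puts the output at -5 dBV; make-up adds 12 dB, giving 7 dBV.

7 dBV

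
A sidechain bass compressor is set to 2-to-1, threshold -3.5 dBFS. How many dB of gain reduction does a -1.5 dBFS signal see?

1 dB

Overshoot = -1.5 − (-3.5) = 2 dB.
After 2:1 compression the overshoot becomes 2/2 = 1 dB.
Gain reduction = 2 − 1 = 1 dB.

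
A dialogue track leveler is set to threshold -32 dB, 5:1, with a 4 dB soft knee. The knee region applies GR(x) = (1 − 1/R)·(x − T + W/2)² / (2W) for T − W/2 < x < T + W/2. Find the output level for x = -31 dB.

x − T + W/2 = -31 − (-32) + 2 = 3.
GR = (1 − 1/5) × 3² / 8 = 0.8 × 9 / 8 = 0.9 dB.
Output = -31 − 0.9 = -31.9 dB.

-31.9 dB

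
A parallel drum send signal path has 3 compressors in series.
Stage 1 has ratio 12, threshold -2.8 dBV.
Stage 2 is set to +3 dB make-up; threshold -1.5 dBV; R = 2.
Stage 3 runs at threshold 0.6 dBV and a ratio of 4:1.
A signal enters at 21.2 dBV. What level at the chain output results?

Stage 1: 24 dB above -2.8 dBV, reduced 12:1 to 2 dB above → -0.8 dBV.
Stage 2: overshoot 0.7 dB → 0.7/2 = 0.35 dB → -1.15 dBV; +3 dB make-up → 1.85 dBV.
Stage 3: 1.85 dBV is 1.25 dB over 0.6 dBV; at 4:1 that becomes 0.3125 dB over, giving 0.9125 dBV.

0.9125 dBV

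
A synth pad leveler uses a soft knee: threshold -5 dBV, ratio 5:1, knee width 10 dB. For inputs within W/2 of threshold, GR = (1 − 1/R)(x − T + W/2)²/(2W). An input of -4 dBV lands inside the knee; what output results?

x − T + W/2 = -4 − (-5) + 5 = 6.
GR = (1 − 1/5) × 6² / 20 = 0.8 × 36 / 20 = 1.44 dB.
Output = -4 − 1.44 = -5.44 dBV.

-5.44 dBV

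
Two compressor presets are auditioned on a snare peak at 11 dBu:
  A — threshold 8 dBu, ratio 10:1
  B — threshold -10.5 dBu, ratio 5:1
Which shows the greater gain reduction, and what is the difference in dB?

B, by 14.5 dB

A: overshoot 3 dB → output overshoot 0.3 dB → GR 2.7 dB.
B: overshoot 21.5 dB → output overshoot 4.3 dB → GR 17.2 dB.
B applies 14.5 dB more gain reduction.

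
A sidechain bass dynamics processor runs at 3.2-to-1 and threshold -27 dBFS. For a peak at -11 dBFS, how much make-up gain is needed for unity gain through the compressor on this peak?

Overshoot 16 dB → 16/3.2 = 5 dB after compression, so the compressed level is -27 + 5 = -22 dBFS.
Make-up = target − compressed = -11 − (-22) = 11 dB.

11 dB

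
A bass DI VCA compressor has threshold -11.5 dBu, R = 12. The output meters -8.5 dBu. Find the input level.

The compressed level sits -8.5 − (-11.5) = 3 dB over threshold.
Input overshoot = R × output overshoot = 36 dB → input = -11.5 + 36 = 24.5 dBu.

24.5 dBu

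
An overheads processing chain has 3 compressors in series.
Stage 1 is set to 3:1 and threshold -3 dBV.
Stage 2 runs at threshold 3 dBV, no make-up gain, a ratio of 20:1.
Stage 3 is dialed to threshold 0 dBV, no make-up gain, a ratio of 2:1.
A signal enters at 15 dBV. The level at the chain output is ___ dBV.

Stage 1: 18 dB above -3 dBV, reduced 3:1 to 6 dB above → 3 dBV.
Stage 2: 3 dBV ≤ 3 dBV, so stage 2 doesn't engage; output 3 dBV.
Stage 3: 3 dB above 0 dBV, reduced 2:1 to 1.5 dB above → 1.5 dBV.

1.5 dBV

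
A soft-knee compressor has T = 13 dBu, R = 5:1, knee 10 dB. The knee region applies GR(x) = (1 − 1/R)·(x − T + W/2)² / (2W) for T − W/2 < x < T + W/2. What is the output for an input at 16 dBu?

13.44 dBu

x − T + W/2 = 16 − 13 + 5 = 8.
GR = (1 − 1/5) × 8² / 20 = 0.8 × 64 / 20 = 2.56 dB.
Output = 16 − 2.56 = 13.44 dBu.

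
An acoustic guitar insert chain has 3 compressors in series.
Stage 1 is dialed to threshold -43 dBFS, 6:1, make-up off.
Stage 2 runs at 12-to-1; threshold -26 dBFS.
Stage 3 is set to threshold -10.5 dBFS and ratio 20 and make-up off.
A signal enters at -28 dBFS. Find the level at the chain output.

Stage 1: 15 dB above -43 dBFS, reduced 6:1 to 2.5 dB above → -40.5 dBFS.
Stage 2: below threshold (-40.5 ≤ -26); passes unchanged; output -40.5 dBFS.
Stage 3: -40.5 dBFS ≤ -10.5 dBFS, so stage 3 doesn't engage; output -40.5 dBFS.

-40.5 dBFS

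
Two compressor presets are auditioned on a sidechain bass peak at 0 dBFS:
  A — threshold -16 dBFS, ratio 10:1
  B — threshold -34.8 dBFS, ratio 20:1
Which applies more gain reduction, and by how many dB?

A: GR = 16 − 16/10 = 14.4 dB.
B: GR = 34.8 − 34.8/20 = 33.06 dB.
B applies 18.66 dB more gain reduction.

B, by 18.66 dB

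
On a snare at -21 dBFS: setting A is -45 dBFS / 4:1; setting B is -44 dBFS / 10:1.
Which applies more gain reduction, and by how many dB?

A: 24 dB over, compressed to 6 dB over, so 18 dB of GR.
B: 23 dB over, compressed to 2.3 dB over, so 20.7 dB of GR.
Difference: 2.7 dB in favour of B.

B, by 2.7 dB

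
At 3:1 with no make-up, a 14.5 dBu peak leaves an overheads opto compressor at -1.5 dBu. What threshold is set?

Gain reduction = 14.5 − (-1.5) = 16 dB; output overshoot = GR / (R − 1) = 16 / 2 = 8 dB.
Threshold = output − output overshoot = -1.5 − 8 = -9.5 dBu.

-9.5 dBu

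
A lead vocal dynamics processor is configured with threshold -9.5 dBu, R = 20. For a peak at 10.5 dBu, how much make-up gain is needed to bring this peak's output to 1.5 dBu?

The peak compresses to -9.5 + 20/20 = -8.5 dBu.
To reach 1.5 dBu requires 1.5 − (-8.5) = 10 dB of make-up.

10 dB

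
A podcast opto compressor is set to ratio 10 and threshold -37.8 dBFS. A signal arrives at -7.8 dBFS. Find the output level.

-7.8 dBFS sits 30 dB over threshold.
At 10:1 the overshoot is divided by 10, leaving 3 dB above threshold.
So the level is -37.8 + 3 = -34.8 dBFS.

-34.8 dBFS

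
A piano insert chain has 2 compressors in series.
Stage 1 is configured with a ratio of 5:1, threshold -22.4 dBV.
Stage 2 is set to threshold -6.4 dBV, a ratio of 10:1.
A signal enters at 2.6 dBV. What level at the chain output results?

Stage 1: overshoot 25 dB → 25/5 = 5 dB → -17.4 dBV.
Stage 2: below threshold (-17.4 ≤ -6.4); passes unchanged; output -17.4 dBV.

-17.4 dBV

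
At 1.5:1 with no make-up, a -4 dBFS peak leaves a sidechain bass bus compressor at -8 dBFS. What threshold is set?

-16 dBFS

Let T be the threshold. Output overshoot = (input overshoot)/R, so -8 − T = (-4 − T)/1.5.
1.5·(-8 − T) = -4 − T → 0.5·T = -12 − (-4) = -8.
T = -8/0.5 = -16 dBFS.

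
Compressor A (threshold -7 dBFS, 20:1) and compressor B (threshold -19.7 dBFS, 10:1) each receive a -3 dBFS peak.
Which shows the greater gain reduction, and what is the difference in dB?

A: overshoot 4 dB → output overshoot 0.2 dB → GR 3.8 dB.
B: overshoot 16.7 dB → output overshoot 1.67 dB → GR 15.03 dB.
Difference: 11.23 dB in favour of B.

B, by 11.23 dB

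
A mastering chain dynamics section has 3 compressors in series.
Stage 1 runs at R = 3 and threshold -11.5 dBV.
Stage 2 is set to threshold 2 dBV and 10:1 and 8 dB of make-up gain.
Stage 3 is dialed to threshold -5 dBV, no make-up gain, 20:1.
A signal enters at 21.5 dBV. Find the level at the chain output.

Stage 1: overshoot 33 dB → 33/3 = 11 dB → -0.5 dBV.
Stage 2: -0.5 dBV is at or below the 2 dBV threshold — no compression; make-up brings it to 7.5 dBV.
Stage 3: 7.5 dBV is 12.5 dB over -5 dBV; at 20:1 that becomes 0.625 dB over, giving -4.375 dBV.

-4.375 dBV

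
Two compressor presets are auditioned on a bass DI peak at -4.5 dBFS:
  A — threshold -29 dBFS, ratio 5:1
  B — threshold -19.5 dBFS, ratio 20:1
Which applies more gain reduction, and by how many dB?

A, by 5.35 dB

A: 24.5 dB over, compressed to 4.9 dB over, so 19.6 dB of GR.
B: 15 dB over, compressed to 0.75 dB over, so 14.25 dB of GR.
A reduces 5.35 dB more.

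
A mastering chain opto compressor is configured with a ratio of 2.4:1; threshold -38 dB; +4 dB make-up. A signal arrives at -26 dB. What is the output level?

-29 dB

-26 dB sits 12 dB over threshold.
2.4:1 compression reduces that to 12/2.4 = 5 dB over.
So the level is -38 + 5 = -33 dB; make-up adds 4 dB, giving -29 dB.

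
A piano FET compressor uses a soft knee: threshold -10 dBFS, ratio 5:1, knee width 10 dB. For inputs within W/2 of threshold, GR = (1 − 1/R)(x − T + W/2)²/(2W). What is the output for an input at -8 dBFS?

x − T + W/2 = -8 − (-10) + 5 = 7.
GR = (1 − 1/5) × 7² / 20 = 0.8 × 49 / 20 = 1.96 dB.
Output = -8 − 1.96 = -9.96 dBFS.

-9.96 dBFS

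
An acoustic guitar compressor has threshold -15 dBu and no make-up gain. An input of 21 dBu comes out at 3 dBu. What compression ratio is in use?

Input overshoot = 21 − (-15) = 36 dB; output overshoot = 3 − (-15) = 18 dB.
Ratio = 36 / 18 = 2.

2:1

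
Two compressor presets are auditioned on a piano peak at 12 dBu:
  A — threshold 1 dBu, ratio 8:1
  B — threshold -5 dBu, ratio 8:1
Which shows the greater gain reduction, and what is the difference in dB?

B, by 5.25 dB

A: GR = 11 − 11/8 = 9.625 dB.
B: GR = 17 − 17/8 = 14.875 dB.
B applies 5.25 dB more gain reduction.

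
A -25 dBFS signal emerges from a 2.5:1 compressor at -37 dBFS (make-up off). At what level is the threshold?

-45 dBFS

Gain reduction = -25 − (-37) = 12 dB; output overshoot = GR / (R − 1) = 12 / 1.5 = 8 dB.
Threshold = output − output overshoot = -37 − 8 = -45 dBFS.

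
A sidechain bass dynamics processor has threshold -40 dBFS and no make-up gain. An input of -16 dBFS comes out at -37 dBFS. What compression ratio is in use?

Input overshoot = -16 − (-40) = 24 dB; output overshoot = -37 − (-40) = 3 dB.
Ratio = 24 / 3 = 8.

8:1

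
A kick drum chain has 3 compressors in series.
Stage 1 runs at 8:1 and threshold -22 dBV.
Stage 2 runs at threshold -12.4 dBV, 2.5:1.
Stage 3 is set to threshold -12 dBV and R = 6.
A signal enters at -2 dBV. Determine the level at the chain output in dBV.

Stage 1: -2 dBV is 20 dB over -22 dBV; at 8:1 that becomes 2.5 dB over, giving -19.5 dBV.
Stage 2: below threshold (-19.5 ≤ -12.4); passes unchanged; output -19.5 dBV.
Stage 3: below threshold (-19.5 ≤ -12); passes unchanged; output -19.5 dBV.

-19.5 dBV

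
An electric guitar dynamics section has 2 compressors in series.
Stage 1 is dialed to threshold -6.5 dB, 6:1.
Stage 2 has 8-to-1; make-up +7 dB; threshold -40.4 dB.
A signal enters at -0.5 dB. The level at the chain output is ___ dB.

Stage 1: overshoot 6 dB → 6/6 = 1 dB → -5.5 dB.
Stage 2: 34.9 dB above -40.4 dB, reduced 8:1 to 4.3625 dB above → -36.0375 dB; +7 dB make-up → -29.0375 dB.

-29.0375 dB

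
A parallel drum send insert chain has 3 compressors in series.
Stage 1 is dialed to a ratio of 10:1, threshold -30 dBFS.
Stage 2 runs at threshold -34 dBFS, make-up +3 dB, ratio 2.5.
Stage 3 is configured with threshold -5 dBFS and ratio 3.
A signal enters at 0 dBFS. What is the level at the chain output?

-28.2 dBFS

Stage 1: 30 dB above -30 dBFS, reduced 10:1 to 3 dB above → -27 dBFS.
Stage 2: 7 dB above -34 dBFS, reduced 2.5:1 to 2.8 dB above → -31.2 dBFS; +3 dB make-up → -28.2 dBFS.
Stage 3: -28.2 dBFS ≤ -5 dBFS, so stage 3 doesn't engage; output -28.2 dBFS.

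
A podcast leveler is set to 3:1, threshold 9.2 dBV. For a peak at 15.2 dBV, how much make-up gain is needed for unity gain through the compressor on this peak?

Without make-up, output = threshold + overshoot/3 = 9.2 + 2 = 11.2 dBV.
Gap to target: 4 dB.

4 dB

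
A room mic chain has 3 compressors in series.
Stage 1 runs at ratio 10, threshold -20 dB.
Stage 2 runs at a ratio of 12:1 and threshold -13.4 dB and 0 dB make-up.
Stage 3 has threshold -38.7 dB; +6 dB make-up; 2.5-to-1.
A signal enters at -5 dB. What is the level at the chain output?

Stage 1: overshoot 15 dB → 15/10 = 1.5 dB → -18.5 dB.
Stage 2: below threshold (-18.5 ≤ -13.4); passes unchanged; output -18.5 dB.
Stage 3: -18.5 dB is 20.2 dB over -38.7 dB; at 2.5:1 that becomes 8.08 dB over, giving -30.62 dB; +6 dB make-up → -24.62 dB.

-24.62 dB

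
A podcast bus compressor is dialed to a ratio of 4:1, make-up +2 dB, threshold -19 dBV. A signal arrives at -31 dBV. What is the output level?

-29 dBV

-31 dBV is 12 dB below the -19 dBV threshold, so no gain reduction is applied.
Make-up gain adds 2 dB: -31 + 2 = -29 dBV.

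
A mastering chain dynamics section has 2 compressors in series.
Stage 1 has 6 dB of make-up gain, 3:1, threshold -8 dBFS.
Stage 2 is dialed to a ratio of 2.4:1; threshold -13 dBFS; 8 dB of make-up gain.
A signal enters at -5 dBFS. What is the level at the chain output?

0 dBFS

Stage 1: 3 dB above -8 dBFS, reduced 3:1 to 1 dB above → -7 dBFS; +6 dB make-up → -1 dBFS.
Stage 2: overshoot 12 dB → 12/2.4 = 5 dB → -8 dBFS; +8 dB make-up → 0 dBFS.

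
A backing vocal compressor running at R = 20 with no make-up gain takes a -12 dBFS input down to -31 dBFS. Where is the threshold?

-32 dBFS

Gain reduction = -12 − (-31) = 19 dB; output overshoot = GR / (R − 1) = 19 / 19 = 1 dB.
Threshold = output − output overshoot = -31 − 1 = -32 dBFS.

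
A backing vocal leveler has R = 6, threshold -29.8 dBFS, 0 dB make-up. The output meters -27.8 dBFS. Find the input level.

-17.8 dBFS

The compressed level sits -27.8 − (-29.8) = 2 dB over threshold.
Before 6:1 compression the overshoot was 2 × 6 = 12 dB, so input = -29.8 + 12 = -17.8 dBFS.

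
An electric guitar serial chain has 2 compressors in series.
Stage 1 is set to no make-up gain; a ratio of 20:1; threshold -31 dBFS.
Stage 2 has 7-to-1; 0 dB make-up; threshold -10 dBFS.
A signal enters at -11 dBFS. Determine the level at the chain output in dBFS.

-30 dBFS

Stage 1: overshoot 20 dB → 20/20 = 1 dB → -30 dBFS.
Stage 2: -30 dBFS is at or below the -10 dBFS threshold — no compression; output -30 dBFS.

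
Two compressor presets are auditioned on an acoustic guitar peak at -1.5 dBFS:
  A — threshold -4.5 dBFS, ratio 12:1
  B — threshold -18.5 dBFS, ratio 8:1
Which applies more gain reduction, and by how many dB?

B, by 12.125 dB

A: GR = 3 − 3/12 = 2.75 dB.
B: GR = 17 − 17/8 = 14.875 dB.
Difference: 12.125 dB in favour of B.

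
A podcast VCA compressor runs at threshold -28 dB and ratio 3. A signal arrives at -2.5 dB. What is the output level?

Overshoot: -2.5 − (-28) = 25.5 dB.
3:1 compression reduces that to 25.5/3 = 8.5 dB over.
Output = -28 + 8.5 = -19.5 dB.

-19.5 dB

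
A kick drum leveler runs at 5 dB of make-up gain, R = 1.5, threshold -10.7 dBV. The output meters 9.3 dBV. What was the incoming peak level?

11.8 dBV

Stripping the +5 dB make-up gives 4.3 dBV at the gain stage.
That's 15 dB above the -10.7 dBV threshold.
Before 1.5:1 compression the overshoot was 15 × 1.5 = 22.5 dB, so input = -10.7 + 22.5 = 11.8 dBV.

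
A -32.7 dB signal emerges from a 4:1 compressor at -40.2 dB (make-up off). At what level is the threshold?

-42.7 dB

Let T be the threshold. Output overshoot = (input overshoot)/R, so -40.2 − T = (-32.7 − T)/4.
4·(-40.2 − T) = -32.7 − T → 3·T = -160.8 − (-32.7) = -128.1.
T = -128.1/3 = -42.7 dB.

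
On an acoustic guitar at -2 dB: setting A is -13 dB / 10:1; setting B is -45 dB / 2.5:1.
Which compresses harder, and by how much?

A: overshoot 11 dB → output overshoot 1.1 dB → GR 9.9 dB.
B: overshoot 43 dB → output overshoot 17.2 dB → GR 25.8 dB.
B applies 15.9 dB more gain reduction.

B, by 15.9 dB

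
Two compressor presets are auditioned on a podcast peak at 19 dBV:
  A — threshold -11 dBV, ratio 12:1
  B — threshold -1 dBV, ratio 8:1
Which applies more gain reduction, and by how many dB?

A, by 10 dB

A: GR = 30 − 30/12 = 27.5 dB.
B: GR = 20 − 20/8 = 17.5 dB.
A reduces 10 dB more.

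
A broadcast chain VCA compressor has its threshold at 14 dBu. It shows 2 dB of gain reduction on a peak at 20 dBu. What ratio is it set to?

1.5:1

Input overshoot = 20 − 14 = 6 dB.
Output overshoot = 6 − 2 = 4 dB.
Ratio = input overshoot / output overshoot = 6 / 4 = 1.5.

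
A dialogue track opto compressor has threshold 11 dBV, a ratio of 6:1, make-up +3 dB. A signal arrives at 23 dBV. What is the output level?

16 dBV

23 dBV sits 12 dB over threshold.
At 6:1 the overshoot is divided by 6, leaving 2 dB above threshold.
That puts the output at 13 dBV; make-up adds 3 dB, giving 16 dBV.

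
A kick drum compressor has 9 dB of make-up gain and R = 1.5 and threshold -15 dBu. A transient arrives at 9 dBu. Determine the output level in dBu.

Overshoot: 9 − (-15) = 24 dB.
At 1.5:1 the overshoot is divided by 1.5, leaving 16 dB above threshold.
That puts the output at 1 dBu; make-up adds 9 dB, giving 10 dBu.

10 dBu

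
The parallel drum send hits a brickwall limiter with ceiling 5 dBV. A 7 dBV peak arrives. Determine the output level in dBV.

5 dBV

The limiter clamps the peak to its 5 dBV ceiling.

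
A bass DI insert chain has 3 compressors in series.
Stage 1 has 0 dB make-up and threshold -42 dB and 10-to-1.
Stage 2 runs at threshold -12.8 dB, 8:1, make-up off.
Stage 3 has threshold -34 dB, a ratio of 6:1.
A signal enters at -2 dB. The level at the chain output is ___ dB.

Stage 1: overshoot 40 dB → 40/10 = 4 dB → -38 dB.
Stage 2: -38 dB is at or below the -12.8 dB threshold — no compression; output -38 dB.
Stage 3: -38 dB ≤ -34 dB, so stage 3 doesn't engage; output -38 dB.

-38 dB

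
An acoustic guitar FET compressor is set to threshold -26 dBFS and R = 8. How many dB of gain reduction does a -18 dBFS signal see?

-18 dBFS exceeds the threshold by 8 dB.
After 8:1 compression the overshoot becomes 8/8 = 1 dB.
GR = overshoot in − overshoot out = 8 − 1 = 7 dB.

7 dB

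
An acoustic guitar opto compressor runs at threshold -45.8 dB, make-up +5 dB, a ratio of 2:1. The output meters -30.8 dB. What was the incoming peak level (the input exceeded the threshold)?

-25.8 dB

Before make-up, the level was -30.8 − 5 = -35.8 dB.
That's 10 dB above the -45.8 dB threshold.
Before 2:1 compression the overshoot was 10 × 2 = 20 dB, so input = -45.8 + 20 = -25.8 dB.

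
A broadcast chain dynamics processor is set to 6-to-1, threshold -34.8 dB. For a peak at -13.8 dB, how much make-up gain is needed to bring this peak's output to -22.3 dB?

Overshoot 21 dB → 21/6 = 3.5 dB after compression, so the compressed level is -34.8 + 3.5 = -31.3 dB.
Make-up = target − compressed = -22.3 − (-31.3) = 9 dB.

9 dB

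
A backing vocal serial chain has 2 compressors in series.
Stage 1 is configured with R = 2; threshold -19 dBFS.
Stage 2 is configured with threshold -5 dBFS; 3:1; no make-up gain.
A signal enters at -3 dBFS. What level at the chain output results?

Stage 1: 16 dB above -19 dBFS, reduced 2:1 to 8 dB above → -11 dBFS.
Stage 2: -11 dBFS ≤ -5 dBFS, so stage 2 doesn't engage; output -11 dBFS.

-11 dBFS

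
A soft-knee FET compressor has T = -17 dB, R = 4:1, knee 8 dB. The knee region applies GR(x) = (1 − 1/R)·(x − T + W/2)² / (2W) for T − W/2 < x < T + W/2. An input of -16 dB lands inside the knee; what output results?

x − T + W/2 = -16 − (-17) + 4 = 5.
GR = (1 − 1/4) × 5² / 16 = 0.75 × 25 / 16 = 1.171875 dB.
Output = -16 − 1.171875 = -17.171875 dB.

-17.171875 dB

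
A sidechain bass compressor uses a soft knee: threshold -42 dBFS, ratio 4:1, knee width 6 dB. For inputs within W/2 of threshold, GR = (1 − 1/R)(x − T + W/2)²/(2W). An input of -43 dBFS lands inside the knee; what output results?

x − T + W/2 = -43 − (-42) + 3 = 2.
GR = (1 − 1/4) × 2² / 12 = 0.75 × 4 / 12 = 0.25 dB.
Output = -43 − 0.25 = -43.25 dBFS.

-43.25 dBFS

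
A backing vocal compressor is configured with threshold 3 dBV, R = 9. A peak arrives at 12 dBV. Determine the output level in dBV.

4 dBV

12 dBV sits 9 dB over threshold.
The 9 dB excess becomes 1 dB after 9:1 reduction.
Output = 3 + 1 = 4 dBV.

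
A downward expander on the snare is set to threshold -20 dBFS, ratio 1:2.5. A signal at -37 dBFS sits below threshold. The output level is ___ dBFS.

Below threshold, a 1:2.5 expander applies gain = (2.5−1)×(T − x) of attenuation.
(2.5−1) × 17 = 25.5 dB, so output = -37 − 25.5 = -62.5 dBFS.

-62.5 dBFS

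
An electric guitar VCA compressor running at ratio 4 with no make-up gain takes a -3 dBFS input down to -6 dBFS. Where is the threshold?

-7 dBFS

Let T be the threshold. Output overshoot = (input overshoot)/R, so -6 − T = (-3 − T)/4.
4·(-6 − T) = -3 − T → 3·T = -24 − (-3) = -21.
T = -21/3 = -7 dBFS.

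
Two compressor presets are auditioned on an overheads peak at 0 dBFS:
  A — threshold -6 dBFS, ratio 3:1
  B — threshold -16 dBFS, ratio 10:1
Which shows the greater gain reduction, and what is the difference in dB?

B, by 10.4 dB

A: GR = 6 − 6/3 = 4 dB.
B: GR = 16 − 16/10 = 14.4 dB.
B applies 10.4 dB more gain reduction.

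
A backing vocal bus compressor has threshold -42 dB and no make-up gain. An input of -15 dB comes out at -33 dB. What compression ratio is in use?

Input overshoot = -15 − (-42) = 27 dB; output overshoot = -33 − (-42) = 9 dB.
Ratio = 27 / 9 = 3.

3:1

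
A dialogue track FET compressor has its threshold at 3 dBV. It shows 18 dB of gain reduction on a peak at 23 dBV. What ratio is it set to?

Input overshoot = 23 − 3 = 20 dB.
Output overshoot = 20 − 18 = 2 dB.
Ratio = input overshoot / output overshoot = 20 / 2 = 10.

10:1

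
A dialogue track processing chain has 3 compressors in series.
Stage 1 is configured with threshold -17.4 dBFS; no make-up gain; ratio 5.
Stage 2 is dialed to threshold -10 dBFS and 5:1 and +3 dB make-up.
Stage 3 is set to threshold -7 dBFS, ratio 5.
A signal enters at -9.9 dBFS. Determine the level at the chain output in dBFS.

-12.9 dBFS

Stage 1: overshoot 7.5 dB → 7.5/5 = 1.5 dB → -15.9 dBFS.
Stage 2: below threshold (-15.9 ≤ -10); passes unchanged; make-up brings it to -12.9 dBFS.
Stage 3: -12.9 dBFS is at or below the -7 dBFS threshold — no compression; output -12.9 dBFS.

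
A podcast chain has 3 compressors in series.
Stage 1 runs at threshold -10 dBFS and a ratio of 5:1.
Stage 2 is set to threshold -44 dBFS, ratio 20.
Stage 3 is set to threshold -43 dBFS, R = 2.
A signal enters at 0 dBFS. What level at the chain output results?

-42.6 dBFS

Stage 1: 0 dBFS is 10 dB over -10 dBFS; at 5:1 that becomes 2 dB over, giving -8 dBFS.
Stage 2: -8 dBFS is 36 dB over -44 dBFS; at 20:1 that becomes 1.8 dB over, giving -42.2 dBFS.
Stage 3: -42.2 dBFS is 0.8 dB over -43 dBFS; at 2:1 that becomes 0.4 dB over, giving -42.6 dBFS.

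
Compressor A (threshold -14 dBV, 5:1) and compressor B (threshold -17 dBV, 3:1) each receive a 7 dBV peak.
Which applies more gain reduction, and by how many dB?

A, by 0.8 dB

A: 21 dB over, compressed to 4.2 dB over, so 16.8 dB of GR.
B: 24 dB over, compressed to 8 dB over, so 16 dB of GR.
A applies 0.8 dB more gain reduction.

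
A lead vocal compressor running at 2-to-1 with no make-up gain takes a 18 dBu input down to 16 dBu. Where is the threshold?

14 dBu

Input is 4 dB above T (since output overshoot × R = input overshoot: (16 − T)·2 = 18 − T gives T = 14 dBu).
Check: 14 + (18 − 14)/2 = 14 + 2 = 16 dBu. ✓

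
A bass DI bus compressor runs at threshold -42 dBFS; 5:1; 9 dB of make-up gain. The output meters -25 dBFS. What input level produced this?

Before make-up, the level was -25 − 9 = -34 dBFS.
The compressed level sits -34 − (-42) = 8 dB over threshold.
Undo the ratio: input overshoot = 8 × 5 = 40 dB, giving input = -2 dBFS.

-2 dBFS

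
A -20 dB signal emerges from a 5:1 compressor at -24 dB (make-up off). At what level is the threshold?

Input is 5 dB above T (since output overshoot × R = input overshoot: (-24 − T)·5 = -20 − T gives T = -25 dB).
Check: -25 + (-20 − (-25))/5 = -25 + 1 = -24 dB. ✓

-25 dB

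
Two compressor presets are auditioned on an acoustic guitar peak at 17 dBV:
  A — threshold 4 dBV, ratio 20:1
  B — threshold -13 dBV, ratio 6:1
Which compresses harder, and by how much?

B, by 12.65 dB

A: 13 dB over, compressed to 0.65 dB over, so 12.35 dB of GR.
B: 30 dB over, compressed to 5 dB over, so 25 dB of GR.
B applies 12.65 dB more gain reduction.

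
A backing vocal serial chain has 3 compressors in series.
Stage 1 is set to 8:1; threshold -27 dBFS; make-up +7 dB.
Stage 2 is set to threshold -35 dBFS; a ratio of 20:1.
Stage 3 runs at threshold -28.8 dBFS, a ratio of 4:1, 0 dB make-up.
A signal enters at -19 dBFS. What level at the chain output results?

-34.2 dBFS

Stage 1: 8 dB above -27 dBFS, reduced 8:1 to 1 dB above → -26 dBFS; +7 dB make-up → -19 dBFS.
Stage 2: -19 dBFS is 16 dB over -35 dBFS; at 20:1 that becomes 0.8 dB over, giving -34.2 dBFS.
Stage 3: -34.2 dBFS ≤ -28.8 dBFS, so stage 3 doesn't engage; output -34.2 dBFS.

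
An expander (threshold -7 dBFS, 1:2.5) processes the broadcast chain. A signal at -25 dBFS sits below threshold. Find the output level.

Undershoot = (-7) − (-25) = 18 dB.
At 1:2.5, that expands to 45 dB under threshold.
Output = -7 − 45 = -52 dBFS.

-52 dBFS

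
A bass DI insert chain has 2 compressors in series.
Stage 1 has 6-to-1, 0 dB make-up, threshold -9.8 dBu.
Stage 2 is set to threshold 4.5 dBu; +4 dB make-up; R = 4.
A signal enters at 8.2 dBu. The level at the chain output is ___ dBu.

Stage 1: overshoot 18 dB → 18/6 = 3 dB → -6.8 dBu.
Stage 2: below threshold (-6.8 ≤ 4.5); passes unchanged; make-up brings it to -2.8 dBu.

-2.8 dBu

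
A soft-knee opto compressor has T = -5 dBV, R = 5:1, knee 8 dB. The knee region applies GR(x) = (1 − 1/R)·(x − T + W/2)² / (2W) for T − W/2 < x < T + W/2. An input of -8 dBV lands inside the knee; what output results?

x − T + W/2 = -8 − (-5) + 4 = 1.
GR = (1 − 1/5) × 1² / 16 = 0.8 × 1 / 16 = 0.05 dB.
Output = -8 − 0.05 = -8.05 dBV.

-8.05 dBV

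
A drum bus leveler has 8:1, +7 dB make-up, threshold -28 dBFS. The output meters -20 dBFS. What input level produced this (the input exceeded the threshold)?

Remove make-up: -20 − 7 = -27 dBFS.
The compressed level sits -27 − (-28) = 1 dB over threshold.
Before 8:1 compression the overshoot was 1 × 8 = 8 dB, so input = -28 + 8 = -20 dBFS.

-20 dBFS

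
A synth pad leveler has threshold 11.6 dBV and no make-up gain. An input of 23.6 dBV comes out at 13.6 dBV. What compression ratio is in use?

6:1

Input overshoot = 23.6 − 11.6 = 12 dB; output overshoot = 13.6 − 11.6 = 2 dB.
Ratio = 12 / 2 = 6.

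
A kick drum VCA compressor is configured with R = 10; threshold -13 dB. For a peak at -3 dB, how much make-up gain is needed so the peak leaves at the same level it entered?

9 dB

The peak compresses to -13 + 10/10 = -12 dB.
To reach -3 dB requires -3 − (-12) = 9 dB of make-up.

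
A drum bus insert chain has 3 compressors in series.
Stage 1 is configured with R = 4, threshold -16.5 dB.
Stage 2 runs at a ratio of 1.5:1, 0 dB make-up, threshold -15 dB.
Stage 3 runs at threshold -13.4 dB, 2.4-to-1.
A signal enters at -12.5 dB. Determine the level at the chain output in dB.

-15.5 dB

Stage 1: overshoot 4 dB → 4/4 = 1 dB → -15.5 dB.
Stage 2: -15.5 dB ≤ -15 dB, so stage 2 doesn't engage; output -15.5 dB.
Stage 3: below threshold (-15.5 ≤ -13.4); passes unchanged; output -15.5 dB.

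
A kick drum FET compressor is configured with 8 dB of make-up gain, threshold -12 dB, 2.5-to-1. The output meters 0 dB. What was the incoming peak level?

-2 dB

Before make-up, the level was 0 − 8 = -8 dB.
That's 4 dB above the -12 dB threshold.
Before 2.5:1 compression the overshoot was 4 × 2.5 = 10 dB, so input = -12 + 10 = -2 dB.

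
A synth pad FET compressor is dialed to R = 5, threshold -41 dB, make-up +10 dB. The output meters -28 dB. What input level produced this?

-26 dB

Remove make-up: -28 − 10 = -38 dB.
The compressed level sits -38 − (-41) = 3 dB over threshold.
Before 5:1 compression the overshoot was 3 × 5 = 15 dB, so input = -41 + 15 = -26 dB.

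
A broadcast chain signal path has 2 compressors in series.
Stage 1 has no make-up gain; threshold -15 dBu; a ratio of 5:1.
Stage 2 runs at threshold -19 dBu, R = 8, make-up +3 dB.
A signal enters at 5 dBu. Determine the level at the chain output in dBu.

Stage 1: 20 dB above -15 dBu, reduced 5:1 to 4 dB above → -11 dBu.
Stage 2: overshoot 8 dB → 8/8 = 1 dB → -18 dBu; +3 dB make-up → -15 dBu.

-15 dBu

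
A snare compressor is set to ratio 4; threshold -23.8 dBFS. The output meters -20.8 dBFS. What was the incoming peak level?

That's 3 dB above the -23.8 dBFS threshold.
Undo the ratio: input overshoot = 3 × 4 = 12 dB, giving input = -11.8 dBFS.

-11.8 dBFS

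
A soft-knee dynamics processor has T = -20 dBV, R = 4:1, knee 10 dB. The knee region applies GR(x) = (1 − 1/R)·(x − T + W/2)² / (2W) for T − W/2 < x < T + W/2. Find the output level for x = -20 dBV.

x − T + W/2 = -20 − (-20) + 5 = 5.
GR = (1 − 1/4) × 5² / 20 = 0.75 × 25 / 20 = 0.9375 dB.
Output = -20 − 0.9375 = -20.9375 dBV.

-20.9375 dBV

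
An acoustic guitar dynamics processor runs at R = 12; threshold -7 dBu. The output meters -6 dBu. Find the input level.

5 dBu

The compressed level sits -6 − (-7) = 1 dB over threshold.
Undo the ratio: input overshoot = 1 × 12 = 12 dB, giving input = 5 dBu.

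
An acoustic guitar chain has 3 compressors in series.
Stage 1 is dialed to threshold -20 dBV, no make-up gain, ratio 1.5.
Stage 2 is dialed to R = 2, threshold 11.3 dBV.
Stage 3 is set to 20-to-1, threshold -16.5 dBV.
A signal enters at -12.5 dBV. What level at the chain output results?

Stage 1: overshoot 7.5 dB → 7.5/1.5 = 5 dB → -15 dBV.
Stage 2: below threshold (-15 ≤ 11.3); passes unchanged; output -15 dBV.
Stage 3: 1.5 dB above -16.5 dBV, reduced 20:1 to 0.075 dB above → -16.425 dBV.

-16.425 dBV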